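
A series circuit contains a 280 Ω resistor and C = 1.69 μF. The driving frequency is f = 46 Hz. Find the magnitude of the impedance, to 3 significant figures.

2070 Ω

ω = 2πf = 289.0 rad/s
X_C = 1/(ωC) = 2050 Ω
Z = 280 − j2050 Ω
|Z| = √(280² + 2050²) = 2070 Ω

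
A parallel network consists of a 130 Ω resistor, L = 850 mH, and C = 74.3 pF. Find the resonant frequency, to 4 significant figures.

ω₀ = 1/√(LC) = 1/√(0.85 × 7.43e-11) = 125800 rad/s
f₀ = ω₀/(2π) = 20.03 kHz

20.03 kHz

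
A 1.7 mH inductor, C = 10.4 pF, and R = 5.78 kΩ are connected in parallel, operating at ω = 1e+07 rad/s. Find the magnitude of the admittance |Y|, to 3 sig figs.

X_L = ωL = 17000 Ω
X_C = 1/(ωC) = 9620 Ω
Parallel: admittances add. Y = 1/R + 1/(jωL) + jωC
Y = (0.000173 + j4.52e-05) S
|Y| = 0.000179 S → |Z| = 1/|Y| = 5590 Ω, ∠Z = −∠Y = -14.6°

179 μS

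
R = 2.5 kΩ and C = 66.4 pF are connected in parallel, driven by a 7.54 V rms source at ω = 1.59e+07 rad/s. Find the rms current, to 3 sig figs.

8.51 mA

X_C = 1/(ωC) = 947 Ω
Parallel: admittances add. Y = 1/R + jωC
Y = (0.000400 + j0.00106) S
|Y| = 0.00113 S → |Z| = 1/|Y| = 886 Ω, ∠Z = −∠Y = -69.2°
I = V/|Z| = 7.54/886 = 8.51 mA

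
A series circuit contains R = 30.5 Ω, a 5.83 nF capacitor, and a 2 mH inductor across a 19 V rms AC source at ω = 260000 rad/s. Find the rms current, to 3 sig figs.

133 mA

X_L = ωL = 520 Ω
X_C = 1/(ωC) = 660 Ω
Net reactance X = X_L − X_C = -140 Ω
Z = 30.5 − j140 Ω
|Z| = √(30.5² + 140²) = 143 Ω
I = V/|Z| = 19/143 = 133 mA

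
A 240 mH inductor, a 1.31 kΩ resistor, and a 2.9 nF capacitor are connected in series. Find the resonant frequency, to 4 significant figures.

6.033 kHz

ω₀ = 1/√(LC) = 1/√(0.24 × 2.9e-09) = 37900 rad/s
f₀ = ω₀/(2π) = 6.033 kHz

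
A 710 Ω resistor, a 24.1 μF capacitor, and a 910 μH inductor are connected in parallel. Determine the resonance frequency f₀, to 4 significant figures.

1.075 kHz

ω₀ = 1/√(LC) = 1/√(0.00091 × 2.41e-05) = 6753 rad/s
f₀ = ω₀/(2π) = 1.075 kHz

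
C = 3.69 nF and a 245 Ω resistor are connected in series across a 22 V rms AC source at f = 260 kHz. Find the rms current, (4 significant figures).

ω = 2πf = 1.634e+06 rad/s
X_C = 1/(ωC) = 165.9 Ω
Z = 245.0 − j165.9 Ω
|Z| = √(245.0² + 165.9²) = 295.9 Ω
I = V/|Z| = 22/295.9 = 74.35 mA

74.35 mA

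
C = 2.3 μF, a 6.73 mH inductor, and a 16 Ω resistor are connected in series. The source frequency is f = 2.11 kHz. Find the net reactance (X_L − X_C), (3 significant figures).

56.4 Ω

ω = 2πf = 13260 rad/s
X_L = ωL = 89.2 Ω
X_C = 1/(ωC) = 32.8 Ω
X = 89.2 − 32.8 = 56.4 Ω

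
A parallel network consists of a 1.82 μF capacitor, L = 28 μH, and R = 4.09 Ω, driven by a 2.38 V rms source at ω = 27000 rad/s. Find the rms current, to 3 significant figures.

3.09 A

X_L = ωL = 0.756 Ω
X_C = 1/(ωC) = 20.4 Ω
Parallel: admittances add. Y = 1/R + 1/(jωL) + jωC
Y = (0.244 − j1.27) S
|Y| = 1.30 S → |Z| = 1/|Y| = 0.771 Ω, ∠Z = −∠Y = 79.1°
I = V/|Z| = 2.38/0.771 = 3.09 A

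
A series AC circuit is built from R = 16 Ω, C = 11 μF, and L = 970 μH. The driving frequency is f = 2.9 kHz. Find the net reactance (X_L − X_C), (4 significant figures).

12.69 Ω

ω = 2πf = 18220 rad/s
X_L = ωL = 17.67 Ω
X_C = 1/(ωC) = 4.989 Ω
X = 17.67 − 4.989 = 12.69 Ω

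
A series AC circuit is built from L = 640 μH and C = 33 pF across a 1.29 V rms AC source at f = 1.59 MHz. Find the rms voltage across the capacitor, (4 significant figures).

1.164 V

ω = 2πf = 9.99e+06 rad/s
X_L = ωL = 6394 Ω
X_C = 1/(ωC) = 3033 Ω
Net reactance X = X_L − X_C = 3361 Ω
Z = j3361 Ω
|Z| = √(0² + 3361²) = 3361 Ω
I = V/|Z| = 383.9 μA
V_C = I·|Z_C| = 0.0003839 × 3033 = 1.164 V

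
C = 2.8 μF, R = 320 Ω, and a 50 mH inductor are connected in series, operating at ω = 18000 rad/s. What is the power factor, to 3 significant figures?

X_L = ωL = 900 Ω
X_C = 1/(ωC) = 19.8 Ω
Net reactance X = X_L − X_C = 880 Ω
Z = 320 + j880 Ω
|Z| = √(320² + 880²) = 937 Ω
∠Z = arctan(880/320) = 70.0°
cos φ = cos(70.0°) = 0.342

0.342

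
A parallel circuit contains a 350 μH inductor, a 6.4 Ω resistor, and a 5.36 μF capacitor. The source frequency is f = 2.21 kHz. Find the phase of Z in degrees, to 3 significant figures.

ω = 2πf = 13890 rad/s
X_L = ωL = 4.86 Ω
X_C = 1/(ωC) = 13.4 Ω
Parallel: admittances add. Y = 1/R + 1/(jωL) + jωC
Y = (0.156 − j0.131) S
|Y| = 0.204 S → |Z| = 1/|Y| = 4.90 Ω, ∠Z = −∠Y = 40.0°

40.0°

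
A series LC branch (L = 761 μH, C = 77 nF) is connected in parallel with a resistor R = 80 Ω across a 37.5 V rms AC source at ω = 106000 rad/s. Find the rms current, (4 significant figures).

1.011 A

X_L = ωL = 80.67 Ω
X_C = 1/(ωC) = 122.5 Ω
Branch 1: Z₁ = R = 80.00 Ω
Branch 2 (series LC): Z₂ = j(X_L − X_C) = −j41.85 Ω
Parallel: Z = Z₁Z₂/(Z₁+Z₂), |Z| = 37.08 Ω, ∠Z = -62.38°
I = V/|Z| = 37.5/37.08 = 1.011 A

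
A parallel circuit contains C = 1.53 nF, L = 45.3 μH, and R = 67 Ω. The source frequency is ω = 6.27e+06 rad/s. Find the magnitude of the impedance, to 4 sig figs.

X_L = ωL = 284.0 Ω
X_C = 1/(ωC) = 104.2 Ω
Parallel: admittances add. Y = 1/R + 1/(jωL) + jωC
Y = (0.01493 + j0.006072) S
|Y| = 0.01611 S → |Z| = 1/|Y| = 62.06 Ω, ∠Z = −∠Y = -22.14°

62.06 Ω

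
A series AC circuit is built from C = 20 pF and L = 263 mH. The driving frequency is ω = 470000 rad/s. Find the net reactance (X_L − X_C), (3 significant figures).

17200 Ω

X_L = ωL = 124000 Ω
X_C = 1/(ωC) = 106000 Ω
X = 124000 − 106000 = 17200 Ω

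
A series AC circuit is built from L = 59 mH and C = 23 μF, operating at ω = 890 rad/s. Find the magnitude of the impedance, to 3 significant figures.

X_L = ωL = 52.5 Ω
X_C = 1/(ωC) = 48.9 Ω
Net reactance X = X_L − X_C = 3.66 Ω
Z = j3.66 Ω
|Z| = √(0² + 3.66²) = 3.66 Ω

3.66 Ω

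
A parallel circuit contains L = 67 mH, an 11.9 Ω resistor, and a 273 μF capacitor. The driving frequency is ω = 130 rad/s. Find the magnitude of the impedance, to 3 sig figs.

8.65 Ω

X_L = ωL = 8.71 Ω
X_C = 1/(ωC) = 28.2 Ω
Parallel: admittances add. Y = 1/R + 1/(jωL) + jωC
Y = (0.0840 − j0.0793) S
|Y| = 0.116 S → |Z| = 1/|Y| = 8.65 Ω, ∠Z = −∠Y = 43.3°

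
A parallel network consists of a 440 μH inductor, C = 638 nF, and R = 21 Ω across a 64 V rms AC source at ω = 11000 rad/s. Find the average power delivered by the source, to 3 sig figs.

X_L = ωL = 4.84 Ω
X_C = 1/(ωC) = 142 Ω
Parallel: admittances add. Y = 1/R + 1/(jωL) + jωC
Y = (0.0476 − j0.200) S
|Y| = 0.205 S → |Z| = 1/|Y| = 4.87 Ω, ∠Z = −∠Y = 76.6°
I = V/|Z| = 13.1 A
P = VI cos φ = 64 × 13.1 × cos(76.6°) = 195 W

195 W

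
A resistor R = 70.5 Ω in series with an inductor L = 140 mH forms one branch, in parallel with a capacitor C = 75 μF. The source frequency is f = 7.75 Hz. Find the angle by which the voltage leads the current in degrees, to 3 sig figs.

ω = 2πf = 48.69 rad/s
X_L = ωL = 6.82 Ω
X_C = 1/(ωC) = 274 Ω
Branch 1 (R+jX_L): Z₁ = 70.5 + j6.82 Ω, |Z₁| = 70.8 Ω
Branch 2 (−jX_C): Z₂ = −j274 Ω
Parallel: Z = Z₁Z₂/(Z₁+Z₂), |Z| = 70.2 Ω, ∠Z = -9.27°

-9.27°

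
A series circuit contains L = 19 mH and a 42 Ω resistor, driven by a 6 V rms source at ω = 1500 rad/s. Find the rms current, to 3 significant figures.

118 mA

X_L = ωL = 28.5 Ω
Z = 42.0 + j28.5 Ω
|Z| = √(42.0² + 28.5²) = 50.8 Ω
I = V/|Z| = 6/50.8 = 118 mA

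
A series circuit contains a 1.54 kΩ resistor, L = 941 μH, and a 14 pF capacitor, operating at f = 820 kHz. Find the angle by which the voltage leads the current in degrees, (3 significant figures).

ω = 2πf = 5.152e+06 rad/s
X_L = ωL = 4850 Ω
X_C = 1/(ωC) = 13900 Ω
Net reactance X = X_L − X_C = -9020 Ω
Z = 1540 − j9020 Ω
|Z| = √(1540² + 9020²) = 9150 Ω
∠Z = arctan(-9020/1540) = -80.3°

-80.3°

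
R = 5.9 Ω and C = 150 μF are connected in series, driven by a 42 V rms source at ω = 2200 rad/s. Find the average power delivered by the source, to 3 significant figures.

237 W

X_C = 1/(ωC) = 3.03 Ω
Z = 5.90 − j3.03 Ω
|Z| = √(5.90² + 3.03²) = 6.63 Ω
∠Z = arctan(-3.03/5.90) = -27.2°
I = V/|Z| = 6.33 A
P = VI cos φ = 42 × 6.33 × cos(-27.2°) = 237 W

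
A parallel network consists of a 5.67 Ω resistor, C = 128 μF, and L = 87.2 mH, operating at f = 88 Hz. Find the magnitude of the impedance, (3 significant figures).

ω = 2πf = 552.9 rad/s
X_L = ωL = 48.2 Ω
X_C = 1/(ωC) = 14.1 Ω
Parallel: admittances add. Y = 1/R + 1/(jωL) + jωC
Y = (0.176 + j0.0500) S
|Y| = 0.183 S → |Z| = 1/|Y| = 5.45 Ω, ∠Z = −∠Y = -15.8°

5.45 Ω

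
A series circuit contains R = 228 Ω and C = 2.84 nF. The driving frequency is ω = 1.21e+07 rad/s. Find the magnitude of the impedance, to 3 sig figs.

230 Ω

X_C = 1/(ωC) = 29.1 Ω
Z = 228 − j29.1 Ω
|Z| = √(228² + 29.1²) = 230 Ω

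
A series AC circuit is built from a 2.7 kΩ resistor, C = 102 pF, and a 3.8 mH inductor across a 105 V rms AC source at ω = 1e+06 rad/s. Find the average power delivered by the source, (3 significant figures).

687 mW

X_L = ωL = 3800 Ω
X_C = 1/(ωC) = 9800 Ω
Net reactance X = X_L − X_C = -6000 Ω
Z = 2700 − j6000 Ω
|Z| = √(2700² + 6000²) = 6580 Ω
∠Z = arctan(-6000/2700) = -65.8°
I = V/|Z| = 15.9 mA
P = VI cos φ = 105 × 0.0159 × cos(-65.8°) = 687 mW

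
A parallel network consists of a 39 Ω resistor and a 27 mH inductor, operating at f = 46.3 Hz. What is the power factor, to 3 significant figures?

0.197

ω = 2πf = 290.9 rad/s
X_L = ωL = 7.85 Ω
Parallel: admittances add. Y = 1/R + 1/(jωL)
Y = (0.0256 − j0.127) S
|Y| = 0.130 S → |Z| = 1/|Y| = 7.70 Ω, ∠Z = −∠Y = 78.6°
cos φ = cos(78.6°) = 0.197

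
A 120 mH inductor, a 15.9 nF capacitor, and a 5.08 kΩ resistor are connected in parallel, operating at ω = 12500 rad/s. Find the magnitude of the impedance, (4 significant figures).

X_L = ωL = 1500 Ω
X_C = 1/(ωC) = 5031 Ω
Parallel: admittances add. Y = 1/R + 1/(jωL) + jωC
Y = (0.0001969 − j0.0004679) S
|Y| = 0.0005076 S → |Z| = 1/|Y| = 1970 Ω, ∠Z = −∠Y = 67.18°

1970 Ω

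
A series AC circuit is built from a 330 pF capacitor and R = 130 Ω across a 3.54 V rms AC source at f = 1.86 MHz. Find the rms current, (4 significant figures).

ω = 2πf = 1.169e+07 rad/s
X_C = 1/(ωC) = 259.3 Ω
Z = 130.0 − j259.3 Ω
|Z| = √(130.0² + 259.3²) = 290.1 Ω
I = V/|Z| = 3.54/290.1 = 12.20 mA

12.20 mA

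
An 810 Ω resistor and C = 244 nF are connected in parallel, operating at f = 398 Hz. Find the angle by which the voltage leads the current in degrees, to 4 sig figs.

ω = 2πf = 2501 rad/s
X_C = 1/(ωC) = 1639 Ω
Parallel: admittances add. Y = 1/R + jωC
Y = (0.001235 + j0.0006102) S
|Y| = 0.001377 S → |Z| = 1/|Y| = 726.2 Ω, ∠Z = −∠Y = -26.30°

-26.30°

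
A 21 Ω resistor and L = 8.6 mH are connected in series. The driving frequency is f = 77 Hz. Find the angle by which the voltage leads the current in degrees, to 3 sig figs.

ω = 2πf = 483.8 rad/s
X_L = ωL = 4.16 Ω
Z = 21.0 + j4.16 Ω
|Z| = √(21.0² + 4.16²) = 21.4 Ω
∠Z = arctan(4.16/21.0) = 11.2°

11.2°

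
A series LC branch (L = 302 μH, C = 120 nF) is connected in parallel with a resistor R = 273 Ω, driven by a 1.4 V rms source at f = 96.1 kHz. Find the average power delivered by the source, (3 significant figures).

ω = 2πf = 603800 rad/s
X_L = ωL = 182 Ω
X_C = 1/(ωC) = 13.8 Ω
Branch 1: Z₁ = R = 273 Ω
Branch 2 (series LC): Z₂ = j(X_L − X_C) = j169 Ω
Parallel: Z = Z₁Z₂/(Z₁+Z₂), |Z| = 143 Ω, ∠Z = 58.3°
I = V/|Z| = 9.76 mA
P = VI cos φ = 1.4 × 0.00976 × cos(58.3°) = 7.18 mW

7.18 mW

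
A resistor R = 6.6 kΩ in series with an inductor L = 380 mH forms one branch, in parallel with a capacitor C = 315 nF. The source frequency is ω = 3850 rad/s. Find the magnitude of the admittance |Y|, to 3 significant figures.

1.19 mS

X_L = ωL = 1460 Ω
X_C = 1/(ωC) = 825 Ω
Branch 1 (R+jX_L): Z₁ = 6600 + j1460 Ω, |Z₁| = 6760 Ω
Branch 2 (−jX_C): Z₂ = −j825 Ω
Parallel: Z = Z₁Z₂/(Z₁+Z₂), |Z| = 841 Ω, ∠Z = -83.0°
|Y| = 1/|Z| = 1.19 mS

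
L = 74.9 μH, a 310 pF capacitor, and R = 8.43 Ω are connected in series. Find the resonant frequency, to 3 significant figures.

1.04 MHz

ω₀ = 1/√(LC) = 1/√(7.49e-05 × 3.1e-10) = 6.563e+06 rad/s
f₀ = ω₀/(2π) = 1.04 MHz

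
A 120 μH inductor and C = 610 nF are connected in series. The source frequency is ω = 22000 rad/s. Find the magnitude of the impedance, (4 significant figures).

X_L = ωL = 2.640 Ω
X_C = 1/(ωC) = 74.52 Ω
Net reactance X = X_L − X_C = -71.88 Ω
Z = − j71.88 Ω
|Z| = √(0² + 71.88²) = 71.88 Ω

71.88 Ω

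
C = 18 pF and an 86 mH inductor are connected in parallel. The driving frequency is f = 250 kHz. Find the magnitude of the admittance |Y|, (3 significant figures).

20.9 μS

ω = 2πf = 1.571e+06 rad/s
X_L = ωL = 135000 Ω
X_C = 1/(ωC) = 35400 Ω
Parallel: admittances add. Y = 1/(jωL) + jωC
Y = (0 + j2.09e-05) S
|Y| = 2.09e-05 S → |Z| = 1/|Y| = 47900 Ω, ∠Z = −∠Y = -90.0°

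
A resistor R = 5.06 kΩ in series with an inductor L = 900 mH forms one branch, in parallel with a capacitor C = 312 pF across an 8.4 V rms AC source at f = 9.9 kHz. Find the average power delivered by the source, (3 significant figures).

ω = 2πf = 62200 rad/s
X_L = ωL = 56000 Ω
X_C = 1/(ωC) = 51500 Ω
Branch 1 (R+jX_L): Z₁ = 5060 + j56000 Ω, |Z₁| = 56200 Ω
Branch 2 (−jX_C): Z₂ = −j51500 Ω
Parallel: Z = Z₁Z₂/(Z₁+Z₂), |Z| = 430000 Ω, ∠Z = -46.5°
I = V/|Z| = 19.6 μA
P = VI cos φ = 8.4 × 1.96e-05 × cos(-46.5°) = 113 μW

113 μW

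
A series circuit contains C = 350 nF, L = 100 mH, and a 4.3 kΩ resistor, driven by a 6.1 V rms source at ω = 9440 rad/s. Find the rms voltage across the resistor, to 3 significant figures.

X_L = ωL = 944 Ω
X_C = 1/(ωC) = 303 Ω
Net reactance X = X_L − X_C = 641 Ω
Z = 4300 + j641 Ω
|Z| = √(4300² + 641²) = 4350 Ω
I = V/|Z| = 1.40 mA
V_R = I·|Z_R| = 0.00140 × 4300 = 6.03 V

6.03 V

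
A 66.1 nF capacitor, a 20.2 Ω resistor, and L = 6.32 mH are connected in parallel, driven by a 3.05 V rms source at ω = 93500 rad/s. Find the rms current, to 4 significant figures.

X_L = ωL = 590.9 Ω
X_C = 1/(ωC) = 161.8 Ω
Parallel: admittances add. Y = 1/R + 1/(jωL) + jωC
Y = (0.04950 + j0.004488) S
|Y| = 0.04971 S → |Z| = 1/|Y| = 20.12 Ω, ∠Z = −∠Y = -5.180°
I = V/|Z| = 3.05/20.12 = 151.6 mA

151.6 mA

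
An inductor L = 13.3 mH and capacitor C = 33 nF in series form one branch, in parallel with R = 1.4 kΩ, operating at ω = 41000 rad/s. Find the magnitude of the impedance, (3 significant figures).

192 Ω

X_L = ωL = 545 Ω
X_C = 1/(ωC) = 739 Ω
Branch 1: Z₁ = R = 1400 Ω
Branch 2 (series LC): Z₂ = j(X_L − X_C) = −j194 Ω
Parallel: Z = Z₁Z₂/(Z₁+Z₂), |Z| = 192 Ω, ∠Z = -82.1°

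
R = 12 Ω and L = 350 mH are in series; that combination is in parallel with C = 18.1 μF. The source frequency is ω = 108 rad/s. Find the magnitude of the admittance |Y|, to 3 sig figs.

X_L = ωL = 37.8 Ω
X_C = 1/(ωC) = 512 Ω
Branch 1 (R+jX_L): Z₁ = 12.0 + j37.8 Ω, |Z₁| = 39.7 Ω
Branch 2 (−jX_C): Z₂ = −j512 Ω
Parallel: Z = Z₁Z₂/(Z₁+Z₂), |Z| = 42.8 Ω, ∠Z = 70.9°
|Y| = 1/|Z| = 23.4 mS

23.4 mS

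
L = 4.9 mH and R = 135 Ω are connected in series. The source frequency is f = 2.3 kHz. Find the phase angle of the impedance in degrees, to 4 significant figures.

ω = 2πf = 14450 rad/s
X_L = ωL = 70.81 Ω
Z = 135.0 + j70.81 Ω
|Z| = √(135.0² + 70.81²) = 152.4 Ω
∠Z = arctan(70.81/135.0) = 27.68°

27.68°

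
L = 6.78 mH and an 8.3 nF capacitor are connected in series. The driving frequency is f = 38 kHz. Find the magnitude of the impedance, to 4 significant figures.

ω = 2πf = 238800 rad/s
X_L = ωL = 1619 Ω
X_C = 1/(ωC) = 504.6 Ω
Net reactance X = X_L − X_C = 1114 Ω
Z = j1114 Ω
|Z| = √(0² + 1114²) = 1114 Ω

1114 Ω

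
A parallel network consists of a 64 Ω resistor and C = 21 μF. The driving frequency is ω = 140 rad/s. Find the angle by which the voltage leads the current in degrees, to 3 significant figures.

-10.7°

X_C = 1/(ωC) = 340 Ω
Parallel: admittances add. Y = 1/R + jωC
Y = (0.0156 + j0.00294) S
|Y| = 0.0159 S → |Z| = 1/|Y| = 62.9 Ω, ∠Z = −∠Y = -10.7°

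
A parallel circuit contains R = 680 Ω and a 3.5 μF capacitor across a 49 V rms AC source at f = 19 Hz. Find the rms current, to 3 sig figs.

74.9 mA

ω = 2πf = 119.4 rad/s
X_C = 1/(ωC) = 2390 Ω
Parallel: admittances add. Y = 1/R + jωC
Y = (0.00147 + j0.000418) S
|Y| = 0.00153 S → |Z| = 1/|Y| = 654 Ω, ∠Z = −∠Y = -15.9°
I = V/|Z| = 49/654 = 74.9 mA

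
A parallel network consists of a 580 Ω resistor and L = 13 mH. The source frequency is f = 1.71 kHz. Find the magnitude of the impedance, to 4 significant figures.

ω = 2πf = 10740 rad/s
X_L = ωL = 139.7 Ω
Parallel: admittances add. Y = 1/R + 1/(jωL)
Y = (0.001724 − j0.007159) S
|Y| = 0.007364 S → |Z| = 1/|Y| = 135.8 Ω, ∠Z = −∠Y = 76.46°

135.8 Ω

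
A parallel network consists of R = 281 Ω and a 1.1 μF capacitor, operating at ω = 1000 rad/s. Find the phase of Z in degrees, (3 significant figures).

X_C = 1/(ωC) = 909 Ω
Parallel: admittances add. Y = 1/R + jωC
Y = (0.00356 + j0.00110) S
|Y| = 0.00372 S → |Z| = 1/|Y| = 268 Ω, ∠Z = −∠Y = -17.2°

-17.2°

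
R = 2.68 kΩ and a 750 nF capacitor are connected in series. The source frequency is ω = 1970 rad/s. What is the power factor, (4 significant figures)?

0.9696

X_C = 1/(ωC) = 676.8 Ω
Z = 2680 − j676.8 Ω
|Z| = √(2680² + 676.8²) = 2764 Ω
∠Z = arctan(-676.8/2680) = -14.17°
cos φ = cos(-14.17°) = 0.9696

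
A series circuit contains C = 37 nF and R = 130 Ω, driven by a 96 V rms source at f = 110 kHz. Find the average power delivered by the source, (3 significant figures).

65.0 W

ω = 2πf = 691200 rad/s
X_C = 1/(ωC) = 39.1 Ω
Z = 130 − j39.1 Ω
|Z| = √(130² + 39.1²) = 136 Ω
∠Z = arctan(-39.1/130) = -16.7°
I = V/|Z| = 707 mA
P = VI cos φ = 96 × 0.707 × cos(-16.7°) = 65.0 W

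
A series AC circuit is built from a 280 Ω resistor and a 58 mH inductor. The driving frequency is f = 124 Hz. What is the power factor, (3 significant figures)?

0.987

ω = 2πf = 779.1 rad/s
X_L = ωL = 45.2 Ω
Z = 280 + j45.2 Ω
|Z| = √(280² + 45.2²) = 284 Ω
∠Z = arctan(45.2/280) = 9.17°
cos φ = cos(9.17°) = 0.987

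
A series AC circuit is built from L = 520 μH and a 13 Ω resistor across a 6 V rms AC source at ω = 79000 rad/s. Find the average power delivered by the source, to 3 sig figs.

X_L = ωL = 41.1 Ω
Z = 13.0 + j41.1 Ω
|Z| = √(13.0² + 41.1²) = 43.1 Ω
∠Z = arctan(41.1/13.0) = 72.4°
I = V/|Z| = 139 mA
P = VI cos φ = 6 × 0.139 × cos(72.4°) = 252 mW

252 mW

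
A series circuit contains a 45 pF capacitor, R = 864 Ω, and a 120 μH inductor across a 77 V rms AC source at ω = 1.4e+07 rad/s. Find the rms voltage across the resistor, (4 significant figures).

76.56 V

X_L = ωL = 1680 Ω
X_C = 1/(ωC) = 1587 Ω
Net reactance X = X_L − X_C = 92.70 Ω
Z = 864.0 + j92.70 Ω
|Z| = √(864.0² + 92.70²) = 869.0 Ω
I = V/|Z| = 88.61 mA
V_R = I·|Z_R| = 0.08861 × 864.0 = 76.56 V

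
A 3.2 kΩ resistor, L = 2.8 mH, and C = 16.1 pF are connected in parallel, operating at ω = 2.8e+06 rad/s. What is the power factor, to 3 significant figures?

0.967

X_L = ωL = 7840 Ω
X_C = 1/(ωC) = 22200 Ω
Parallel: admittances add. Y = 1/R + 1/(jωL) + jωC
Y = (0.000313 − j8.25e-05) S
|Y| = 0.000323 S → |Z| = 1/|Y| = 3090 Ω, ∠Z = −∠Y = 14.8°
cos φ = cos(14.8°) = 0.967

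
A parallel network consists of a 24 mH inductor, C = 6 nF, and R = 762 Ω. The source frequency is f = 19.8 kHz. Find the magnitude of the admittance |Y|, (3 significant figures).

ω = 2πf = 124400 rad/s
X_L = ωL = 2990 Ω
X_C = 1/(ωC) = 1340 Ω
Parallel: admittances add. Y = 1/R + 1/(jωL) + jωC
Y = (0.00131 + j0.000412) S
|Y| = 0.00138 S → |Z| = 1/|Y| = 727 Ω, ∠Z = −∠Y = -17.4°

1.38 mS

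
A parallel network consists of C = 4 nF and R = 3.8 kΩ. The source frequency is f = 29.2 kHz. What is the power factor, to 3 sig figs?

0.338

ω = 2πf = 183500 rad/s
X_C = 1/(ωC) = 1360 Ω
Parallel: admittances add. Y = 1/R + jωC
Y = (0.000263 + j0.000734) S
|Y| = 0.000780 S → |Z| = 1/|Y| = 1280 Ω, ∠Z = −∠Y = -70.3°
cos φ = cos(-70.3°) = 0.338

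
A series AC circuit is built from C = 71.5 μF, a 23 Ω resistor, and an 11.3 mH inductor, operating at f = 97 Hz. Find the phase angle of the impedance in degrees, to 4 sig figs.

ω = 2πf = 609.5 rad/s
X_L = ωL = 6.887 Ω
X_C = 1/(ωC) = 22.95 Ω
Net reactance X = X_L − X_C = -16.06 Ω
Z = 23.00 − j16.06 Ω
|Z| = √(23.00² + 16.06²) = 28.05 Ω
∠Z = arctan(-16.06/23.00) = -34.93°

-34.93°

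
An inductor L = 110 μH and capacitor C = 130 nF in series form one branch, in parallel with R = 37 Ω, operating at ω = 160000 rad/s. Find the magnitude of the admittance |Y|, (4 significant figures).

X_L = ωL = 17.60 Ω
X_C = 1/(ωC) = 48.08 Ω
Branch 1: Z₁ = R = 37.00 Ω
Branch 2 (series LC): Z₂ = j(X_L − X_C) = −j30.48 Ω
Parallel: Z = Z₁Z₂/(Z₁+Z₂), |Z| = 23.52 Ω, ∠Z = -50.52°
|Y| = 1/|Z| = 42.51 mS

42.51 mS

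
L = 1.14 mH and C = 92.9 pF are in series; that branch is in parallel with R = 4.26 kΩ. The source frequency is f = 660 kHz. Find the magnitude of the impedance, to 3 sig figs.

1910 Ω

ω = 2πf = 4.147e+06 rad/s
X_L = ωL = 4730 Ω
X_C = 1/(ωC) = 2600 Ω
Branch 1: Z₁ = R = 4260 Ω
Branch 2 (series LC): Z₂ = j(X_L − X_C) = j2130 Ω
Parallel: Z = Z₁Z₂/(Z₁+Z₂), |Z| = 1910 Ω, ∠Z = 63.4°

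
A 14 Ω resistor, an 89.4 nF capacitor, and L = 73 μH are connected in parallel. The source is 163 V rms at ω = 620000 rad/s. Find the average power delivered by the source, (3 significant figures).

1.90 kW

X_L = ωL = 45.3 Ω
X_C = 1/(ωC) = 18.0 Ω
Parallel: admittances add. Y = 1/R + 1/(jωL) + jωC
Y = (0.0714 + j0.0333) S
|Y| = 0.0788 S → |Z| = 1/|Y| = 12.7 Ω, ∠Z = −∠Y = -25.0°
I = V/|Z| = 12.8 A
P = VI cos φ = 163 × 12.8 × cos(-25.0°) = 1.90 kW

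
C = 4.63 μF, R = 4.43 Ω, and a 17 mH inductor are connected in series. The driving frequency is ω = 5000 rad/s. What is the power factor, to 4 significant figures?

X_L = ωL = 85.00 Ω
X_C = 1/(ωC) = 43.20 Ω
Net reactance X = X_L − X_C = 41.80 Ω
Z = 4.430 + j41.80 Ω
|Z| = √(4.430² + 41.80²) = 42.04 Ω
∠Z = arctan(41.80/4.430) = 83.95°
cos φ = cos(83.95°) = 0.1054

0.1054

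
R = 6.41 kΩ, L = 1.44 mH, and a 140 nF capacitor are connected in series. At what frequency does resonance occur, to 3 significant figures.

ω₀ = 1/√(LC) = 1/√(0.00144 × 1.4e-07) = 70430 rad/s
f₀ = ω₀/(2π) = 11.2 kHz

11.2 kHz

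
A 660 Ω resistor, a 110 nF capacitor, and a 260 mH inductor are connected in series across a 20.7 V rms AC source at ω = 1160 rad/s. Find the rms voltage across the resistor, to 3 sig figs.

1.81 V

X_L = ωL = 302 Ω
X_C = 1/(ωC) = 7840 Ω
Net reactance X = X_L − X_C = -7540 Ω
Z = 660 − j7540 Ω
|Z| = √(660² + 7540²) = 7560 Ω
I = V/|Z| = 2.74 mA
V_R = I·|Z_R| = 0.00274 × 660 = 1.81 V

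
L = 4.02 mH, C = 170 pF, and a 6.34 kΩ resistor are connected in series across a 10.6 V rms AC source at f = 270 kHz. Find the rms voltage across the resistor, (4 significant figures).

9.371 V

ω = 2πf = 1.696e+06 rad/s
X_L = ωL = 6820 Ω
X_C = 1/(ωC) = 3467 Ω
Net reactance X = X_L − X_C = 3352 Ω
Z = 6340 + j3352 Ω
|Z| = √(6340² + 3352²) = 7172 Ω
I = V/|Z| = 1.478 mA
V_R = I·|Z_R| = 0.001478 × 6340 = 9.371 V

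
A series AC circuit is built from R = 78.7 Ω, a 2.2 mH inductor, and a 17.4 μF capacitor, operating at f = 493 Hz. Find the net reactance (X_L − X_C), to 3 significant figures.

ω = 2πf = 3098 rad/s
X_L = ωL = 6.81 Ω
X_C = 1/(ωC) = 18.6 Ω
X = 6.81 − 18.6 = -11.7 Ω

-11.7 Ω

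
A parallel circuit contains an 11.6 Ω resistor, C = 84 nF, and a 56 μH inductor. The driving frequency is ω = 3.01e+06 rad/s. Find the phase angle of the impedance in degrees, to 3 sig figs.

X_L = ωL = 169 Ω
X_C = 1/(ωC) = 3.96 Ω
Parallel: admittances add. Y = 1/R + 1/(jωL) + jωC
Y = (0.0862 + j0.247) S
|Y| = 0.262 S → |Z| = 1/|Y| = 3.82 Ω, ∠Z = −∠Y = -70.8°

-70.8°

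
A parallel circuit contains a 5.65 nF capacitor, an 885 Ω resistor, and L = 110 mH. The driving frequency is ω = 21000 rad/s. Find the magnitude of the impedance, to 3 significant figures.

853 Ω

X_L = ωL = 2310 Ω
X_C = 1/(ωC) = 8430 Ω
Parallel: admittances add. Y = 1/R + 1/(jωL) + jωC
Y = (0.00113 − j0.000314) S
|Y| = 0.00117 S → |Z| = 1/|Y| = 853 Ω, ∠Z = −∠Y = 15.5°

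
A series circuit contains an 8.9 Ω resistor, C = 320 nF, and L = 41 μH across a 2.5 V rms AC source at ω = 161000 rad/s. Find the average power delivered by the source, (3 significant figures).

X_L = ωL = 6.60 Ω
X_C = 1/(ωC) = 19.4 Ω
Net reactance X = X_L − X_C = -12.8 Ω
Z = 8.90 − j12.8 Ω
|Z| = √(8.90² + 12.8²) = 15.6 Ω
∠Z = arctan(-12.8/8.90) = -55.2°
I = V/|Z| = 160 mA
P = VI cos φ = 2.5 × 0.160 × cos(-55.2°) = 229 mW

229 mW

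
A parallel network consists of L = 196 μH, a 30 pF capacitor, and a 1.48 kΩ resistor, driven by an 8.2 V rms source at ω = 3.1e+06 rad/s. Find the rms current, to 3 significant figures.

X_L = ωL = 608 Ω
X_C = 1/(ωC) = 10800 Ω
Parallel: admittances add. Y = 1/R + 1/(jωL) + jωC
Y = (0.000676 − j0.00155) S
|Y| = 0.00169 S → |Z| = 1/|Y| = 591 Ω, ∠Z = −∠Y = 66.5°
I = V/|Z| = 8.2/591 = 13.9 mA

13.9 mA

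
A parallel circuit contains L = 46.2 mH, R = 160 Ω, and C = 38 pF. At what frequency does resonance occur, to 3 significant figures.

ω₀ = 1/√(LC) = 1/√(0.0462 × 3.8e-11) = 754700 rad/s
f₀ = ω₀/(2π) = 120 kHz

120 kHz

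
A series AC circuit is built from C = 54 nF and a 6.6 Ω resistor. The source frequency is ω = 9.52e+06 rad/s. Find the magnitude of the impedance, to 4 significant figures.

X_C = 1/(ωC) = 1.945 Ω
Z = 6.600 − j1.945 Ω
|Z| = √(6.600² + 1.945²) = 6.881 Ω

6.881 Ω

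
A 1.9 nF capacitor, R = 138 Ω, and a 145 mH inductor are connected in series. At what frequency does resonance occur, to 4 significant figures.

ω₀ = 1/√(LC) = 1/√(0.145 × 1.9e-09) = 60250 rad/s
f₀ = ω₀/(2π) = 9.589 kHz

9.589 kHz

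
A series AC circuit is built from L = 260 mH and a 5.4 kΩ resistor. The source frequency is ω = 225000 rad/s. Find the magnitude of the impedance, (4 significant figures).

58750 Ω

X_L = ωL = 58500 Ω
Z = 5400 + j58500 Ω
|Z| = √(5400² + 58500²) = 58750 Ω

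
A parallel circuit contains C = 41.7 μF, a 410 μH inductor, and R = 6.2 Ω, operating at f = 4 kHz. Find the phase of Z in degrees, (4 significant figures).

-80.37°

ω = 2πf = 25130 rad/s
X_L = ωL = 10.30 Ω
X_C = 1/(ωC) = 0.9542 Ω
Parallel: admittances add. Y = 1/R + 1/(jωL) + jωC
Y = (0.1613 + j0.9510) S
|Y| = 0.9646 S → |Z| = 1/|Y| = 1.037 Ω, ∠Z = −∠Y = -80.37°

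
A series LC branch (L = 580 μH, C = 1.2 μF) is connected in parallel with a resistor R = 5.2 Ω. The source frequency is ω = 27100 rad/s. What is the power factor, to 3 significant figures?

X_L = ωL = 15.7 Ω
X_C = 1/(ωC) = 30.8 Ω
Branch 1: Z₁ = R = 5.20 Ω
Branch 2 (series LC): Z₂ = j(X_L − X_C) = −j15.0 Ω
Parallel: Z = Z₁Z₂/(Z₁+Z₂), |Z| = 4.91 Ω, ∠Z = -19.1°
cos φ = cos(-19.1°) = 0.945

0.945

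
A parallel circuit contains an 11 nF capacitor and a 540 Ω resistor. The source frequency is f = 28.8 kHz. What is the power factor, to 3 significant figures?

ω = 2πf = 181000 rad/s
X_C = 1/(ωC) = 502 Ω
Parallel: admittances add. Y = 1/R + jωC
Y = (0.00185 + j0.00199) S
|Y| = 0.00272 S → |Z| = 1/|Y| = 368 Ω, ∠Z = −∠Y = -47.1°
cos φ = cos(-47.1°) = 0.681

0.681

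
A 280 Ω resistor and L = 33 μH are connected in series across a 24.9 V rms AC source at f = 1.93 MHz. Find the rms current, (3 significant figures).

ω = 2πf = 1.213e+07 rad/s
X_L = ωL = 400 Ω
Z = 280 + j400 Ω
|Z| = √(280² + 400²) = 488 Ω
I = V/|Z| = 24.9/488 = 51.0 mA

51.0 mA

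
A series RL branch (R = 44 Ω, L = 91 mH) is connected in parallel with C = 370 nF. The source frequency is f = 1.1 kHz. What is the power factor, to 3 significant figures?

ω = 2πf = 6912 rad/s
X_L = ωL = 629 Ω
X_C = 1/(ωC) = 391 Ω
Branch 1 (R+jX_L): Z₁ = 44.0 + j629 Ω, |Z₁| = 630 Ω
Branch 2 (−jX_C): Z₂ = −j391 Ω
Parallel: Z = Z₁Z₂/(Z₁+Z₂), |Z| = 1020 Ω, ∠Z = -83.5°
cos φ = cos(-83.5°) = 0.113

0.113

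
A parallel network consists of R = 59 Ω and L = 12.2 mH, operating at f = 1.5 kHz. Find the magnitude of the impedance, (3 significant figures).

52.5 Ω

ω = 2πf = 9425 rad/s
X_L = ωL = 115 Ω
Parallel: admittances add. Y = 1/R + 1/(jωL)
Y = (0.0169 − j0.00870) S
|Y| = 0.0191 S → |Z| = 1/|Y| = 52.5 Ω, ∠Z = −∠Y = 27.2°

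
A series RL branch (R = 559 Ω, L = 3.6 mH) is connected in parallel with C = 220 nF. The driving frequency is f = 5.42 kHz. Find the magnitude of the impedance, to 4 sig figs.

ω = 2πf = 34050 rad/s
X_L = ωL = 122.6 Ω
X_C = 1/(ωC) = 133.5 Ω
Branch 1 (R+jX_L): Z₁ = 559.0 + j122.6 Ω, |Z₁| = 572.3 Ω
Branch 2 (−jX_C): Z₂ = −j133.5 Ω
Parallel: Z = Z₁Z₂/(Z₁+Z₂), |Z| = 136.6 Ω, ∠Z = -76.52°

136.6 Ω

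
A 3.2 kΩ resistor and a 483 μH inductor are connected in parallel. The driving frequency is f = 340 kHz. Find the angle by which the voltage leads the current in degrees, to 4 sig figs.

ω = 2πf = 2.136e+06 rad/s
X_L = ωL = 1032 Ω
Parallel: admittances add. Y = 1/R + 1/(jωL)
Y = (0.0003125 − j0.0009692) S
|Y| = 0.001018 S → |Z| = 1/|Y| = 982.0 Ω, ∠Z = −∠Y = 72.13°

72.13°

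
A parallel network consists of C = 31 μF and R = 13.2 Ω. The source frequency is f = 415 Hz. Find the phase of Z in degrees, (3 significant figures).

-46.9°

ω = 2πf = 2608 rad/s
X_C = 1/(ωC) = 12.4 Ω
Parallel: admittances add. Y = 1/R + jωC
Y = (0.0758 + j0.0808) S
|Y| = 0.111 S → |Z| = 1/|Y| = 9.03 Ω, ∠Z = −∠Y = -46.9°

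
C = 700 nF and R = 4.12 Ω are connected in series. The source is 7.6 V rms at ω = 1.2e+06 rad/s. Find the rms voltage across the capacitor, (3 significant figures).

2.11 V

X_C = 1/(ωC) = 1.19 Ω
Z = 4.12 − j1.19 Ω
|Z| = √(4.12² + 1.19²) = 4.29 Ω
I = V/|Z| = 1.77 A
V_C = I·|Z_C| = 1.77 × 1.19 = 2.11 V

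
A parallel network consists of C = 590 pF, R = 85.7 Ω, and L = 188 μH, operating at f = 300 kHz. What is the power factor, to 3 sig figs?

0.989

ω = 2πf = 1.885e+06 rad/s
X_L = ωL = 354 Ω
X_C = 1/(ωC) = 899 Ω
Parallel: admittances add. Y = 1/R + 1/(jωL) + jωC
Y = (0.0117 − j0.00171) S
|Y| = 0.0118 S → |Z| = 1/|Y| = 84.8 Ω, ∠Z = −∠Y = 8.34°
cos φ = cos(8.34°) = 0.989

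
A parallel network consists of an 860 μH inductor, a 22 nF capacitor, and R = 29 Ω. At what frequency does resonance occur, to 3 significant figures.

36.6 kHz

ω₀ = 1/√(LC) = 1/√(0.00086 × 2.2e-08) = 229900 rad/s
f₀ = ω₀/(2π) = 36.6 kHz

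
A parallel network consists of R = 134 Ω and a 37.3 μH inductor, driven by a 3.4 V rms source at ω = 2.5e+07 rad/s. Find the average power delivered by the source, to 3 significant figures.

86.3 mW

X_L = ωL = 932 Ω
Parallel: admittances add. Y = 1/R + 1/(jωL)
Y = (0.00746 − j0.00107) S
|Y| = 0.00754 S → |Z| = 1/|Y| = 133 Ω, ∠Z = −∠Y = 8.18°
I = V/|Z| = 25.6 mA
P = VI cos φ = 3.4 × 0.0256 × cos(8.18°) = 86.3 mW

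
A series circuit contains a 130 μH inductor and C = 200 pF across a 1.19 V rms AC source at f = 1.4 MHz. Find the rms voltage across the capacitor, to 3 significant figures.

ω = 2πf = 8.796e+06 rad/s
X_L = ωL = 1140 Ω
X_C = 1/(ωC) = 568 Ω
Net reactance X = X_L − X_C = 575 Ω
Z = j575 Ω
|Z| = √(0² + 575²) = 575 Ω
I = V/|Z| = 2.07 mA
V_C = I·|Z_C| = 0.00207 × 568 = 1.18 V

1.18 V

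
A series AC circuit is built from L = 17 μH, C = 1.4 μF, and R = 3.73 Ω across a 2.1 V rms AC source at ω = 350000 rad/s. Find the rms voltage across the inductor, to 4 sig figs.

2.313 V

X_L = ωL = 5.950 Ω
X_C = 1/(ωC) = 2.041 Ω
Net reactance X = X_L − X_C = 3.909 Ω
Z = 3.730 + j3.909 Ω
|Z| = √(3.730² + 3.909²) = 5.403 Ω
I = V/|Z| = 388.7 mA
V_L = I·|Z_L| = 0.3887 × 5.950 = 2.313 V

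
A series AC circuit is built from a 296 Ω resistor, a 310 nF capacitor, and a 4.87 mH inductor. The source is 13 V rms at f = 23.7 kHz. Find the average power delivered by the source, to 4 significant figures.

85.87 mW

ω = 2πf = 148900 rad/s
X_L = ωL = 725.2 Ω
X_C = 1/(ωC) = 21.66 Ω
Net reactance X = X_L − X_C = 703.5 Ω
Z = 296.0 + j703.5 Ω
|Z| = √(296.0² + 703.5²) = 763.3 Ω
∠Z = arctan(703.5/296.0) = 67.18°
I = V/|Z| = 17.03 mA
P = VI cos φ = 13 × 0.01703 × cos(67.18°) = 85.87 mW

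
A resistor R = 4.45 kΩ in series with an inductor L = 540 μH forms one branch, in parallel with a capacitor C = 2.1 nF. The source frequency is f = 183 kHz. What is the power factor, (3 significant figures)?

0.0921

ω = 2πf = 1.15e+06 rad/s
X_L = ωL = 621 Ω
X_C = 1/(ωC) = 414 Ω
Branch 1 (R+jX_L): Z₁ = 4450 + j621 Ω, |Z₁| = 4490 Ω
Branch 2 (−jX_C): Z₂ = −j414 Ω
Parallel: Z = Z₁Z₂/(Z₁+Z₂), |Z| = 418 Ω, ∠Z = -84.7°
cos φ = cos(-84.7°) = 0.0921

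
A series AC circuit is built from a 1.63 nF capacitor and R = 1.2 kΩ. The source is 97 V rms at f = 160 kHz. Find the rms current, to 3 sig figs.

72.1 mA

ω = 2πf = 1.005e+06 rad/s
X_C = 1/(ωC) = 610 Ω
Z = 1200 − j610 Ω
|Z| = √(1200² + 610²) = 1350 Ω
I = V/|Z| = 97/1350 = 72.1 mA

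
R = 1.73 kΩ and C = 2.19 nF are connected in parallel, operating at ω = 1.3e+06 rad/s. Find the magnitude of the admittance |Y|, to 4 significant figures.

X_C = 1/(ωC) = 351.2 Ω
Parallel: admittances add. Y = 1/R + jωC
Y = (0.0005780 + j0.002847) S
|Y| = 0.002905 S → |Z| = 1/|Y| = 344.2 Ω, ∠Z = −∠Y = -78.52°

2.905 mS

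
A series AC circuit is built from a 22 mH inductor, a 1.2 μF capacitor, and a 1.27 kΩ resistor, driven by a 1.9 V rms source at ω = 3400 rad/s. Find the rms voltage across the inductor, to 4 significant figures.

0.1109 V

X_L = ωL = 74.80 Ω
X_C = 1/(ωC) = 245.1 Ω
Net reactance X = X_L − X_C = -170.3 Ω
Z = 1270 − j170.3 Ω
|Z| = √(1270² + 170.3²) = 1281 Ω
I = V/|Z| = 1.483 mA
V_L = I·|Z_L| = 0.001483 × 74.80 = 0.1109 V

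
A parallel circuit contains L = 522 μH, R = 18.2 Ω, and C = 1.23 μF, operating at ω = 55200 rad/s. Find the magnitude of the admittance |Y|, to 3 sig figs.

X_L = ωL = 28.8 Ω
X_C = 1/(ωC) = 14.7 Ω
Parallel: admittances add. Y = 1/R + 1/(jωL) + jωC
Y = (0.0549 + j0.0332) S
|Y| = 0.0642 S → |Z| = 1/|Y| = 15.6 Ω, ∠Z = −∠Y = -31.1°

64.2 mS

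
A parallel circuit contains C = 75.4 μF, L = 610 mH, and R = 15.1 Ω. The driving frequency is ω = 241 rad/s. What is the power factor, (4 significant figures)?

X_L = ωL = 147.0 Ω
X_C = 1/(ωC) = 55.03 Ω
Parallel: admittances add. Y = 1/R + 1/(jωL) + jωC
Y = (0.06623 + j0.01137) S
|Y| = 0.06719 S → |Z| = 1/|Y| = 14.88 Ω, ∠Z = −∠Y = -9.741°
cos φ = cos(-9.741°) = 0.9856

0.9856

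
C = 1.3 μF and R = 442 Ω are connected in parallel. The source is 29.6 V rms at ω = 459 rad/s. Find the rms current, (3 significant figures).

69.3 mA

X_C = 1/(ωC) = 1680 Ω
Parallel: admittances add. Y = 1/R + jωC
Y = (0.00226 + j0.000597) S
|Y| = 0.00234 S → |Z| = 1/|Y| = 427 Ω, ∠Z = −∠Y = -14.8°
I = V/|Z| = 29.6/427 = 69.3 mA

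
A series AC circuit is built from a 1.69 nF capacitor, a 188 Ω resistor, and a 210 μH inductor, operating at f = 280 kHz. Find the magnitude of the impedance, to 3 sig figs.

191 Ω

ω = 2πf = 1.759e+06 rad/s
X_L = ωL = 369 Ω
X_C = 1/(ωC) = 336 Ω
Net reactance X = X_L − X_C = 33.1 Ω
Z = 188 + j33.1 Ω
|Z| = √(188² + 33.1²) = 191 Ω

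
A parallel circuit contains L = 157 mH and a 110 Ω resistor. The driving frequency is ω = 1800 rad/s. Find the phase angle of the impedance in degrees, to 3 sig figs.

X_L = ωL = 283 Ω
Parallel: admittances add. Y = 1/R + 1/(jωL)
Y = (0.00909 − j0.00354) S
|Y| = 0.00976 S → |Z| = 1/|Y| = 103 Ω, ∠Z = −∠Y = 21.3°

21.3°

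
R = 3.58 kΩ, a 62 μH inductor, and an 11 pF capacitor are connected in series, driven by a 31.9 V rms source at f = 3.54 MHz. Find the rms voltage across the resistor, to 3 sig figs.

25.4 V

ω = 2πf = 2.224e+07 rad/s
X_L = ωL = 1380 Ω
X_C = 1/(ωC) = 4090 Ω
Net reactance X = X_L − X_C = -2710 Ω
Z = 3580 − j2710 Ω
|Z| = √(3580² + 2710²) = 4490 Ω
I = V/|Z| = 7.11 mA
V_R = I·|Z_R| = 0.00711 × 3580 = 25.4 V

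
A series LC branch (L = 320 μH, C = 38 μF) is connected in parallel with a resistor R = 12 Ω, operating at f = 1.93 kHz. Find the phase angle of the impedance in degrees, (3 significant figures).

ω = 2πf = 12130 rad/s
X_L = ωL = 3.88 Ω
X_C = 1/(ωC) = 2.17 Ω
Branch 1: Z₁ = R = 12.0 Ω
Branch 2 (series LC): Z₂ = j(X_L − X_C) = j1.71 Ω
Parallel: Z = Z₁Z₂/(Z₁+Z₂), |Z| = 1.69 Ω, ∠Z = 81.9°

81.9°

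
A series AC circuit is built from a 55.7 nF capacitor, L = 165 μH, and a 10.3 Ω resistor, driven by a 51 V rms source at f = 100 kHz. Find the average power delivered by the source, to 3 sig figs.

4.66 W

ω = 2πf = 628300 rad/s
X_L = ωL = 104 Ω
X_C = 1/(ωC) = 28.6 Ω
Net reactance X = X_L − X_C = 75.1 Ω
Z = 10.3 + j75.1 Ω
|Z| = √(10.3² + 75.1²) = 75.8 Ω
∠Z = arctan(75.1/10.3) = 82.2°
I = V/|Z| = 673 mA
P = VI cos φ = 51 × 0.673 × cos(82.2°) = 4.66 W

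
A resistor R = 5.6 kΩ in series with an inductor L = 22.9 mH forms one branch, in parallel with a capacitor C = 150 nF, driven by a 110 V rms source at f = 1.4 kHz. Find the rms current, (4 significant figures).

145.8 mA

ω = 2πf = 8796 rad/s
X_L = ωL = 201.4 Ω
X_C = 1/(ωC) = 757.9 Ω
Branch 1 (R+jX_L): Z₁ = 5600 + j201.4 Ω, |Z₁| = 5604 Ω
Branch 2 (−jX_C): Z₂ = −j757.9 Ω
Parallel: Z = Z₁Z₂/(Z₁+Z₂), |Z| = 754.7 Ω, ∠Z = -82.27°
I = V/|Z| = 110/754.7 = 145.8 mA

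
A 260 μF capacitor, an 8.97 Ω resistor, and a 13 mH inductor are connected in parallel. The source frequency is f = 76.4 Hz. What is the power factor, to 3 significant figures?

0.953

ω = 2πf = 480.0 rad/s
X_L = ωL = 6.24 Ω
X_C = 1/(ωC) = 8.01 Ω
Parallel: admittances add. Y = 1/R + 1/(jωL) + jωC
Y = (0.111 − j0.0354) S
|Y| = 0.117 S → |Z| = 1/|Y| = 8.55 Ω, ∠Z = −∠Y = 17.6°
cos φ = cos(17.6°) = 0.953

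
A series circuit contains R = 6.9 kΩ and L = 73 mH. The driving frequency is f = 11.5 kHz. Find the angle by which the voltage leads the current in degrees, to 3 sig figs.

37.4°

ω = 2πf = 72260 rad/s
X_L = ωL = 5270 Ω
Z = 6900 + j5270 Ω
|Z| = √(6900² + 5270²) = 8690 Ω
∠Z = arctan(5270/6900) = 37.4°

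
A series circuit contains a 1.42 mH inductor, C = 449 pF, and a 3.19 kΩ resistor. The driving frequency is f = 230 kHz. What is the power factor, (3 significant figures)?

0.987

ω = 2πf = 1.445e+06 rad/s
X_L = ωL = 2050 Ω
X_C = 1/(ωC) = 1540 Ω
Net reactance X = X_L − X_C = 511 Ω
Z = 3190 + j511 Ω
|Z| = √(3190² + 511²) = 3230 Ω
∠Z = arctan(511/3190) = 9.10°
cos φ = cos(9.10°) = 0.987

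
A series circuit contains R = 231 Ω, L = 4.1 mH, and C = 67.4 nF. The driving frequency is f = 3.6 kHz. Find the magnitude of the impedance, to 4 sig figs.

ω = 2πf = 22620 rad/s
X_L = ωL = 92.74 Ω
X_C = 1/(ωC) = 655.9 Ω
Net reactance X = X_L − X_C = -563.2 Ω
Z = 231.0 − j563.2 Ω
|Z| = √(231.0² + 563.2²) = 608.7 Ω

608.7 Ω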